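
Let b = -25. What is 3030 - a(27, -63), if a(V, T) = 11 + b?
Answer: 3044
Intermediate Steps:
a(V, T) = -14 (a(V, T) = 11 - 25 = -14)
3030 - a(27, -63) = 3030 - 1*(-14) = 3030 + 14 = 3044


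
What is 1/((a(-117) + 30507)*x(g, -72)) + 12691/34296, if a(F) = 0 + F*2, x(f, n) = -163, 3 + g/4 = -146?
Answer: 6958188057/18803730856 ≈ 0.37004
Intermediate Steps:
g = -596 (g = -12 + 4*(-146) = -12 - 584 = -596)
a(F) = 2*F (a(F) = 0 + 2*F = 2*F)
1/((a(-117) + 30507)*x(g, -72)) + 12691/34296 = 1/((2*(-117) + 30507)*(-163)) + 12691/34296 = -1/163/(-234 + 30507) + 12691*(1/34296) = -1/163/30273 + 12691/34296 = (1/30273)*(-1/163) + 12691/34296 = -1/4934499 + 12691/34296 = 6958188057/18803730856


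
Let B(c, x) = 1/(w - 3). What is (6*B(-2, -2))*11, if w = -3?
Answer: -11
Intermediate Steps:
B(c, x) = -⅙ (B(c, x) = 1/(-3 - 3) = 1/(-6) = -⅙)
(6*B(-2, -2))*11 = (6*(-⅙))*11 = -1*11 = -11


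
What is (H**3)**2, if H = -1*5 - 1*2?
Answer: 117649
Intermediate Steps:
H = -7 (H = -5 - 2 = -7)
(H**3)**2 = ((-7)**3)**2 = (-343)**2 = 117649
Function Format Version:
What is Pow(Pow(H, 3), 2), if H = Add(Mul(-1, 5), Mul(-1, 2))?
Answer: 117649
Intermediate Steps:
H = -7 (H = Add(-5, -2) = -7)
Pow(Pow(H, 3), 2) = Pow(Pow(-7, 3), 2) = Pow(-343, 2) = 117649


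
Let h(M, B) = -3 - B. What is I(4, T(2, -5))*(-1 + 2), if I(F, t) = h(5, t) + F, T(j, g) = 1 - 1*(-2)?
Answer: -2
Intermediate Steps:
T(j, g) = 3 (T(j, g) = 1 + 2 = 3)
I(F, t) = -3 + F - t (I(F, t) = (-3 - t) + F = -3 + F - t)
I(4, T(2, -5))*(-1 + 2) = (-3 + 4 - 1*3)*(-1 + 2) = (-3 + 4 - 3)*1 = -2*1 = -2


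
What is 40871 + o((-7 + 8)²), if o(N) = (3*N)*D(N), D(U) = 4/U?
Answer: 40883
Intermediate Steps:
o(N) = 12 (o(N) = (3*N)*(4/N) = 12)
40871 + o((-7 + 8)²) = 40871 + 12 = 40883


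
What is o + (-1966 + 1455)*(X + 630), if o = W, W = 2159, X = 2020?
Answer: -1351991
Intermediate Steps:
o = 2159
o + (-1966 + 1455)*(X + 630) = 2159 + (-1966 + 1455)*(2020 + 630) = 2159 - 511*2650 = 2159 - 1354150 = -1351991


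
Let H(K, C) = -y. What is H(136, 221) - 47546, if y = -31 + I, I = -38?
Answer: -47477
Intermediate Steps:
y = -69 (y = -31 - 38 = -69)
H(K, C) = 69 (H(K, C) = -1*(-69) = 69)
H(136, 221) - 47546 = 69 - 47546 = -47477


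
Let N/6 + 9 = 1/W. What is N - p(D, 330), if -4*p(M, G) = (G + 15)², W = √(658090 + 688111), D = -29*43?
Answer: 118809/4 + 6*√1346201/1346201 ≈ 29702.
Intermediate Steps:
D = -1247
W = √1346201 ≈ 1160.3
p(M, G) = -(15 + G)²/4 (p(M, G) = -(G + 15)²/4 = -(15 + G)²/4)
N = -54 + 6*√1346201/1346201 (N = -54 + 6/(√1346201) = -54 + 6*(√1346201/1346201) = -54 + 6*√1346201/1346201 ≈ -53.995)
N - p(D, 330) = (-54 + 6*√1346201/1346201) - (-1)*(15 + 330)²/4 = (-54 + 6*√1346201/1346201) - (-1)*345²/4 = (-54 + 6*√1346201/1346201) - (-1)*119025/4 = (-54 + 6*√1346201/1346201) - 1*(-119025/4) = (-54 + 6*√1346201/1346201) + 119025/4 = 118809/4 + 6*√1346201/1346201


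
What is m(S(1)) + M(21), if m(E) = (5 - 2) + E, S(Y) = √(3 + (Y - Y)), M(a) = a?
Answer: 24 + √3 ≈ 25.732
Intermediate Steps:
S(Y) = √3 (S(Y) = √(3 + 0) = √3)
m(E) = 3 + E
m(S(1)) + M(21) = (3 + √3) + 21 = 24 + √3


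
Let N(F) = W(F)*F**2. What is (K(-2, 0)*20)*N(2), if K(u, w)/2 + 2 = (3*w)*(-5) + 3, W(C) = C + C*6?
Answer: 2240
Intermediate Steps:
W(C) = 7*C (W(C) = C + 6*C = 7*C)
K(u, w) = 2 - 30*w (K(u, w) = -4 + 2*((3*w)*(-5) + 3) = -4 + 2*(-15*w + 3) = -4 + 2*(3 - 15*w) = -4 + (6 - 30*w) = 2 - 30*w)
N(F) = 7*F**3 (N(F) = (7*F)*F**2 = 7*F**3)
(K(-2, 0)*20)*N(2) = ((2 - 30*0)*20)*(7*2**3) = ((2 + 0)*20)*(7*8) = (2*20)*56 = 40*56 = 2240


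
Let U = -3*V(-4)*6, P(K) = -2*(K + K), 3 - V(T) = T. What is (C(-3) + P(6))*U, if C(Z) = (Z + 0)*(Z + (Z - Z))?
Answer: 1890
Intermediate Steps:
V(T) = 3 - T
P(K) = -4*K
U = -126 (U = -3*(3 - 1*(-4))*6 = -3*(3 + 4)*6 = -3*7*6 = -21*6 = -126)
C(Z) = Z² (C(Z) = Z*(Z + 0) = Z*Z = Z²)
(C(-3) + P(6))*U = ((-3)² - 4*6)*(-126) = (9 - 24)*(-126) = -15*(-126) = 1890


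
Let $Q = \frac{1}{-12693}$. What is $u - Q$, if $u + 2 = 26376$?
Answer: $\frac{334765183}{12693} \approx 26374.0$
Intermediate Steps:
$u = 26374$ ($u = -2 + 26376 = 26374$)
$Q = - \frac{1}{12693} \approx -7.8784 \cdot 10^{-5}$
$u - Q = 26374 - - \frac{1}{12693} = 26374 + \frac{1}{12693} = \frac{334765183}{12693}$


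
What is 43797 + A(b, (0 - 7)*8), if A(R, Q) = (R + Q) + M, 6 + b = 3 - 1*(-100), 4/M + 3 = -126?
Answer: 5655098/129 ≈ 43838.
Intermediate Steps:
M = -4/129 (M = 4/(-3 - 126) = 4/(-129) = 4*(-1/129) = -4/129 ≈ -0.031008)
b = 97 (b = -6 + (3 - 1*(-100)) = -6 + (3 + 100) = -6 + 103 = 97)
A(R, Q) = -4/129 + Q + R (A(R, Q) = (R + Q) - 4/129 = (Q + R) - 4/129 = -4/129 + Q + R)
43797 + A(b, (0 - 7)*8) = 43797 + (-4/129 + (0 - 7)*8 + 97) = 43797 + (-4/129 - 7*8 + 97) = 43797 + (-4/129 - 56 + 97) = 43797 + 5285/129 = 5655098/129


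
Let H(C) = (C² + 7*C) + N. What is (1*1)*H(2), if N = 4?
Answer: 22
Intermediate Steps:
H(C) = 4 + C² + 7*C (H(C) = (C² + 7*C) + 4 = 4 + C² + 7*C)
(1*1)*H(2) = (1*1)*(4 + 2² + 7*2) = 1*(4 + 4 + 14) = 1*22 = 22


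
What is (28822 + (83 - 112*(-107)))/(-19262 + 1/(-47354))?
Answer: -1936257706/912132749 ≈ -2.1228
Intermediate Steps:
(28822 + (83 - 112*(-107)))/(-19262 + 1/(-47354)) = (28822 + (83 + 11984))/(-19262 - 1/47354) = (28822 + 12067)/(-912132749/47354) = 40889*(-47354/912132749) = -1936257706/912132749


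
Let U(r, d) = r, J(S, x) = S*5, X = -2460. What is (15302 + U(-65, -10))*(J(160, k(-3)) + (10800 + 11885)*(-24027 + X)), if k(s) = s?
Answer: -9155254985415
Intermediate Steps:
J(S, x) = 5*S
(15302 + U(-65, -10))*(J(160, k(-3)) + (10800 + 11885)*(-24027 + X)) = (15302 - 65)*(5*160 + (10800 + 11885)*(-24027 - 2460)) = 15237*(800 + 22685*(-26487)) = 15237*(800 - 600857595) = 15237*(-600856795) = -9155254985415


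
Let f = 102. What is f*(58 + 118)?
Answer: 17952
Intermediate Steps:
f*(58 + 118) = 102*(58 + 118) = 102*176 = 17952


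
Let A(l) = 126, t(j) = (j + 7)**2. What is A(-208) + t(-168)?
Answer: 26047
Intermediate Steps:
t(j) = (7 + j)**2
A(-208) + t(-168) = 126 + (7 - 168)**2 = 126 + (-161)**2 = 126 + 25921 = 26047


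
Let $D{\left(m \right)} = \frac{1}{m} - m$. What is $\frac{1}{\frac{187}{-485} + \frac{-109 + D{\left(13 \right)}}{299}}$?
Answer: $- \frac{1885195}{1495594} \approx -1.2605$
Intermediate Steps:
$\frac{1}{\frac{187}{-485} + \frac{-109 + D{\left(13 \right)}}{299}} = \frac{1}{\frac{187}{-485} + \frac{-109 + \left(\frac{1}{13} - 13\right)}{299}} = \frac{1}{187 \left(- \frac{1}{485}\right) + \left(-109 + \left(\frac{1}{13} - 13\right)\right) \frac{1}{299}} = \frac{1}{- \frac{187}{485} + \left(-109 - \frac{168}{13}\right) \frac{1}{299}} = \frac{1}{- \frac{187}{485} - \frac{1585}{3887}} = \frac{1}{- \frac{1495594}{1885195}} = - \frac{1885195}{1495594}$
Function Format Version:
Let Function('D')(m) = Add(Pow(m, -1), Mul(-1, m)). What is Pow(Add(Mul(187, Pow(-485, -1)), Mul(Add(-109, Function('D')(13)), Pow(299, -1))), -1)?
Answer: Rational(-1885195, 1495594) ≈ -1.2605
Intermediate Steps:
Pow(Add(Mul(187, Pow(-485, -1)), Mul(Add(-109, Function('D')(13)), Pow(299, -1))), -1) = Pow(Add(Mul(187, Pow(-485, -1)), Mul(Add(-109, Add(Pow(13, -1), Mul(-1, 13))), Pow(299, -1))), -1) = Pow(Add(Mul(187, Rational(-1, 485)), Mul(Add(-109, Add(Rational(1, 13), -13)), Rational(1, 299))), -1) = Pow(Add(Rational(-187, 485), Mul(Add(-109, Rational(-168, 13)), Rational(1, 299))), -1) = Pow(Add(Rational(-187, 485), Mul(Rational(-1585, 13), Rational(1, 299))), -1) = Pow(Add(Rational(-187, 485), Rational(-1585, 3887)), -1) = Pow(Rational(-1495594, 1885195), -1) = Rational(-1885195, 1495594)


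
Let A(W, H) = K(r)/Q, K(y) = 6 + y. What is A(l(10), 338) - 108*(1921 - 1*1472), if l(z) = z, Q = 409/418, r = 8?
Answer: -19827376/409 ≈ -48478.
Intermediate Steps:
Q = 409/418 (Q = 409*(1/418) = 409/418 ≈ 0.97847)
A(W, H) = 5852/409 (A(W, H) = (6 + 8)/(409/418) = 14*(418/409) = 5852/409)
A(l(10), 338) - 108*(1921 - 1*1472) = 5852/409 - 108*(1921 - 1*1472) = 5852/409 - 108*(1921 - 1472) = 5852/409 - 108*449 = 5852/409 - 48492 = -19827376/409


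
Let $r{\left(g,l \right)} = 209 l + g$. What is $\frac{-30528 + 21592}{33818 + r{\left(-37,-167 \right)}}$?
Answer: $\frac{4468}{561} \approx 7.9643$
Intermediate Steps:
$r{\left(g,l \right)} = g + 209 l$
$\frac{-30528 + 21592}{33818 + r{\left(-37,-167 \right)}} = \frac{-30528 + 21592}{33818 + \left(-37 + 209 \left(-167\right)\right)} = - \frac{8936}{33818 - 34940} = - \frac{8936}{-1122} = \left(-8936\right) \left(- \frac{1}{1122}\right) = \frac{4468}{561}$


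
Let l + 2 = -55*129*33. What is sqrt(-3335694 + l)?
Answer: I*sqrt(3569831) ≈ 1889.4*I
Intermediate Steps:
l = -234137 (l = -2 - 55*129*33 = -2 - 7095*33 = -2 - 234135 = -234137)
sqrt(-3335694 + l) = sqrt(-3335694 - 234137) = sqrt(-3569831) = I*sqrt(3569831)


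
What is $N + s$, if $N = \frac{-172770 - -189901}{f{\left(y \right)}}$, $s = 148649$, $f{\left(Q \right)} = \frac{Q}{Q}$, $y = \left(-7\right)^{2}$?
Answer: $165780$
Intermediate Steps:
$y = 49$
$f{\left(Q \right)} = 1$
$N = 17131$ ($N = \frac{-172770 - -189901}{1} = \left(-172770 + 189901\right) 1 = 17131 \cdot 1 = 17131$)
$N + s = 17131 + 148649 = 165780$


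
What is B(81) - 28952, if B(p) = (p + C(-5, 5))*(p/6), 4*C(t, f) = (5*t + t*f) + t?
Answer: -224353/8 ≈ -28044.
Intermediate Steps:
C(t, f) = 3*t/2 + f*t/4 (C(t, f) = ((5*t + t*f) + t)/4 = ((5*t + f*t) + t)/4 = (6*t + f*t)/4 = 3*t/2 + f*t/4)
B(p) = p*(-55/4 + p)/6 (B(p) = (p + (1/4)*(-5)*(6 + 5))*(p/6) = (p + (1/4)*(-5)*11)*(p*(1/6)) = (p - 55/4)*(p/6) = (-55/4 + p)*(p/6) = p*(-55/4 + p)/6)
B(81) - 28952 = (1/24)*81*(-55 + 4*81) - 28952 = (1/24)*81*(-55 + 324) - 28952 = (1/24)*81*269 - 28952 = 7263/8 - 28952 = -224353/8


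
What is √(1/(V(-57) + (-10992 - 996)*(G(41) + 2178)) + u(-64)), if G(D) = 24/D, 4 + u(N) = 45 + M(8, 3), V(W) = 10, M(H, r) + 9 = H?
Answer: √45863796774899902274/1070791726 ≈ 6.3246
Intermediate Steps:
M(H, r) = -9 + H
u(N) = 40 (u(N) = -4 + (45 + (-9 + 8)) = -4 + (45 - 1) = -4 + 44 = 40)
√(1/(V(-57) + (-10992 - 996)*(G(41) + 2178)) + u(-64)) = √(1/(10 + (-10992 - 996)*(24/41 + 2178)) + 40) = √(1/(10 - 11988*(24*(1/41) + 2178)) + 40) = √(1/(10 - 11988*(24/41 + 2178)) + 40) = √(1/(10 - 11988*89322/41) + 40) = √(1/(10 - 1070792136/41) + 40) = √(1/(-1070791726/41) + 40) = √(-41/1070791726 + 40) = √(42831668999/1070791726) = √45863796774899902274/1070791726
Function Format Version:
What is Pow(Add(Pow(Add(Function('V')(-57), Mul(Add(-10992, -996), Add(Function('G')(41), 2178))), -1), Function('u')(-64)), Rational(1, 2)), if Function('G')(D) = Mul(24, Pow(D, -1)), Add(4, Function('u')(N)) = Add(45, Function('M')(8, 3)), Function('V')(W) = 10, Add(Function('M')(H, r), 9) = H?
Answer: Mul(Rational(1, 1070791726), Pow(45863796774899902274, Rational(1, 2))) ≈ 6.3246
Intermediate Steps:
Function('M')(H, r) = Add(-9, H)
Function('u')(N) = 40 (Function('u')(N) = Add(-4, Add(45, Add(-9, 8))) = Add(-4, Add(45, -1)) = Add(-4, 44) = 40)
Pow(Add(Pow(Add(Function('V')(-57), Mul(Add(-10992, -996), Add(Function('G')(41), 2178))), -1), Function('u')(-64)), Rational(1, 2)) = Pow(Add(Pow(Add(10, Mul(Add(-10992, -996), Add(Mul(24, Pow(41, -1)), 2178))), -1), 40), Rational(1, 2)) = Pow(Add(Pow(Add(10, Mul(-11988, Add(Mul(24, Rational(1, 41)), 2178))), -1), 40), Rational(1, 2)) = Pow(Add(Pow(Add(10, Mul(-11988, Add(Rational(24, 41), 2178))), -1), 40), Rational(1, 2)) = Pow(Add(Pow(Add(10, Mul(-11988, Rational(89322, 41))), -1), 40), Rational(1, 2)) = Pow(Add(Pow(Add(10, Rational(-1070792136, 41)), -1), 40), Rational(1, 2)) = Pow(Add(Pow(Rational(-1070791726, 41), -1), 40), Rational(1, 2)) = Pow(Add(Rational(-41, 1070791726), 40), Rational(1, 2)) = Pow(Rational(42831668999, 1070791726), Rational(1, 2)) = Mul(Rational(1, 1070791726), Pow(45863796774899902274, Rational(1, 2)))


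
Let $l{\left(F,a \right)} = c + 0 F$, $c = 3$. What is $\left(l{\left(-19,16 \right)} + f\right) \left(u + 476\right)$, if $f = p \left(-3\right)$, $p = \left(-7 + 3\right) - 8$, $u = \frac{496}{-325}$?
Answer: $\frac{462612}{25} \approx 18504.0$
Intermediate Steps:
$u = - \frac{496}{325}$ ($u = 496 \left(- \frac{1}{325}\right) = - \frac{496}{325} \approx -1.5262$)
$p = -12$ ($p = -4 - 8 = -12$)
$l{\left(F,a \right)} = 3$ ($l{\left(F,a \right)} = 3 + 0 F = 3 + 0 = 3$)
$f = 36$ ($f = \left(-12\right) \left(-3\right) = 36$)
$\left(l{\left(-19,16 \right)} + f\right) \left(u + 476\right) = \left(3 + 36\right) \left(- \frac{496}{325} + 476\right) = 39 \cdot \frac{154204}{325} = \frac{462612}{25}$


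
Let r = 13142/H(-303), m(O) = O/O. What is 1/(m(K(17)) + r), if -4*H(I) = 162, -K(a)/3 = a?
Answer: -81/26203 ≈ -0.0030912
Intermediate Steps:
K(a) = -3*a
H(I) = -81/2 (H(I) = -1/4*162 = -81/2)
m(O) = 1
r = -26284/81 (r = 13142/(-81/2) = 13142*(-2/81) = -26284/81 ≈ -324.49)
1/(m(K(17)) + r) = 1/(1 - 26284/81) = 1/(-26203/81) = -81/26203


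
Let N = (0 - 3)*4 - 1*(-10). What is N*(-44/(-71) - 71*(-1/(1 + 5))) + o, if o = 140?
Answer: 24515/213 ≈ 115.09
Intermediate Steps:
N = -2 (N = -3*4 + 10 = -12 + 10 = -2)
N*(-44/(-71) - 71*(-1/(1 + 5))) + o = -2*(-44/(-71) - 71*(-1/(1 + 5))) + 140 = -2*(-44*(-1/71) - 71/((-1*6))) + 140 = -2*(44/71 - 71/(-6)) + 140 = -2*(44/71 - 71*(-1/6)) + 140 = -2*(44/71 + 71/6) + 140 = -2*5305/426 + 140 = -5305/213 + 140 = 24515/213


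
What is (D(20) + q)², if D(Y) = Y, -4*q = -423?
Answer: 253009/16 ≈ 15813.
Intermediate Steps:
q = 423/4 (q = -¼*(-423) = 423/4 ≈ 105.75)
(D(20) + q)² = (20 + 423/4)² = (503/4)² = 253009/16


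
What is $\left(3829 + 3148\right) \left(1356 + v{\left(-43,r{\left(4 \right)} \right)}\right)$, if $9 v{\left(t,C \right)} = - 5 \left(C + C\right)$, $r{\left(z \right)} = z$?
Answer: $\frac{84868228}{9} \approx 9.4298 \cdot 10^{6}$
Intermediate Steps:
$v{\left(t,C \right)} = - \frac{10 C}{9}$ ($v{\left(t,C \right)} = \frac{\left(-5\right) \left(C + C\right)}{9} = \frac{\left(-5\right) 2 C}{9} = \frac{\left(-10\right) C}{9} = - \frac{10 C}{9}$)
$\left(3829 + 3148\right) \left(1356 + v{\left(-43,r{\left(4 \right)} \right)}\right) = \left(3829 + 3148\right) \left(1356 - \frac{40}{9}\right) = 6977 \left(1356 - \frac{40}{9}\right) = 6977 \cdot \frac{12164}{9} = \frac{84868228}{9}$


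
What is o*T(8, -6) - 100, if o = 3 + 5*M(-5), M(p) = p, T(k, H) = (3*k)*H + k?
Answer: 2892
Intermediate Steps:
T(k, H) = k + 3*H*k (T(k, H) = 3*H*k + k = k + 3*H*k)
o = -22 (o = 3 + 5*(-5) = 3 - 25 = -22)
o*T(8, -6) - 100 = -176*(1 + 3*(-6)) - 100 = -176*(1 - 18) - 100 = -176*(-17) - 100 = -22*(-136) - 100 = 2992 - 100 = 2892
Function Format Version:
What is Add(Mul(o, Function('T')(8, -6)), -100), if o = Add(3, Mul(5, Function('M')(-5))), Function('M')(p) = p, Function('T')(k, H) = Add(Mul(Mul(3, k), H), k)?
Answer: 2892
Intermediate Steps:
Function('T')(k, H) = Add(k, Mul(3, H, k)) (Function('T')(k, H) = Add(Mul(3, H, k), k) = Add(k, Mul(3, H, k)))
o = -22 (o = Add(3, Mul(5, -5)) = Add(3, -25) = -22)
Add(Mul(o, Function('T')(8, -6)), -100) = Add(Mul(-22, Mul(8, Add(1, Mul(3, -6)))), -100) = Add(Mul(-22, Mul(8, Add(1, -18))), -100) = Add(Mul(-22, Mul(8, -17)), -100) = Add(Mul(-22, -136), -100) = Add(2992, -100) = 2892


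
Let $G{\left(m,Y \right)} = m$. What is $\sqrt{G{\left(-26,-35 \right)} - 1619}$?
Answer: $i \sqrt{1645} \approx 40.559 i$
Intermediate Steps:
$\sqrt{G{\left(-26,-35 \right)} - 1619} = \sqrt{-26 - 1619} = \sqrt{-1645} = i \sqrt{1645}$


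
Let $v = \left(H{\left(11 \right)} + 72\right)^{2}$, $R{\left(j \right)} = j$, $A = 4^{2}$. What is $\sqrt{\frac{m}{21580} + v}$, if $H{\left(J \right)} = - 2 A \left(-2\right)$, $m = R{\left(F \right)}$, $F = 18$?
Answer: $\frac{\sqrt{2153380250710}}{10790} \approx 136.0$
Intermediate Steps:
$A = 16$
$m = 18$
$H{\left(J \right)} = 64$ ($H{\left(J \right)} = \left(-2\right) 16 \left(-2\right) = \left(-32\right) \left(-2\right) = 64$)
$v = 18496$ ($v = \left(64 + 72\right)^{2} = 136^{2} = 18496$)
$\sqrt{\frac{m}{21580} + v} = \sqrt{\frac{18}{21580} + 18496} = \sqrt{18 \cdot \frac{1}{21580} + 18496} = \sqrt{\frac{9}{10790} + 18496} = \sqrt{\frac{199571849}{10790}} = \frac{\sqrt{2153380250710}}{10790}$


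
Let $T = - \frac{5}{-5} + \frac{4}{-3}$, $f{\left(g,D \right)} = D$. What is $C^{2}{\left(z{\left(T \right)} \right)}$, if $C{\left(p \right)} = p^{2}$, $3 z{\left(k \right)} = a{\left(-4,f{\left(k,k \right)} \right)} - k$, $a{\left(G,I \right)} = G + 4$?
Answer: $\frac{1}{6561} \approx 0.00015242$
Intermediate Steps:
$T = - \frac{1}{3}$ ($T = \left(-5\right) \left(- \frac{1}{5}\right) + 4 \left(- \frac{1}{3}\right) = 1 - \frac{4}{3} = - \frac{1}{3} \approx -0.33333$)
$a{\left(G,I \right)} = 4 + G$
$z{\left(k \right)} = - \frac{k}{3}$ ($z{\left(k \right)} = \frac{\left(4 - 4\right) - k}{3} = \frac{0 - k}{3} = \frac{\left(-1\right) k}{3} = - \frac{k}{3}$)
$C^{2}{\left(z{\left(T \right)} \right)} = \left(\left(\left(- \frac{1}{3}\right) \left(- \frac{1}{3}\right)\right)^{2}\right)^{2} = \left(\left(\frac{1}{9}\right)^{2}\right)^{2} = \left(\frac{1}{81}\right)^{2} = \frac{1}{6561}$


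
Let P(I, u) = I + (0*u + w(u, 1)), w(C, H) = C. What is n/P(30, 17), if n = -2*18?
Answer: -36/47 ≈ -0.76596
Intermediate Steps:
n = -36 (n = -1*36 = -36)
P(I, u) = I + u (P(I, u) = I + (0*u + u) = I + (0 + u) = I + u)
n/P(30, 17) = -36/(30 + 17) = -36/47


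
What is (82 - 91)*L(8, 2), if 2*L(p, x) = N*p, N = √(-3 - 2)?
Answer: -36*I*√5 ≈ -80.498*I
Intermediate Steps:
N = I*√5 (N = √(-5) = I*√5 ≈ 2.2361*I)
L(p, x) = I*p*√5/2 (L(p, x) = ((I*√5)*p)/2 = (I*p*√5)/2 = I*p*√5/2)
(82 - 91)*L(8, 2) = (82 - 91)*((½)*I*8*√5) = -36*I*√5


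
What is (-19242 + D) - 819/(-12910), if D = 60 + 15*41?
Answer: -239699151/12910 ≈ -18567.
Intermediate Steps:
D = 675 (D = 60 + 615 = 675)
(-19242 + D) - 819/(-12910) = (-19242 + 675) - 819/(-12910) = -18567 - 819*(-1/12910) = -18567 + 819/12910 = -239699151/12910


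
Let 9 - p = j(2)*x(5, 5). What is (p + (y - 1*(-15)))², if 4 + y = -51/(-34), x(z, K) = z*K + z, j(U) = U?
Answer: 5929/4 ≈ 1482.3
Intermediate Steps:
x(z, K) = z + K*z (x(z, K) = K*z + z = z + K*z)
y = -5/2 (y = -4 - 51/(-34) = -4 - 51*(-1/34) = -4 + 3/2 = -5/2 ≈ -2.5000)
p = -51 (p = 9 - 2*5*(1 + 5) = 9 - 2*5*6 = 9 - 2*30 = 9 - 1*60 = 9 - 60 = -51)
(p + (y - 1*(-15)))² = (-51 + (-5/2 - 1*(-15)))² = (-51 + (-5/2 + 15))² = (-51 + 25/2)² = (-77/2)² = 5929/4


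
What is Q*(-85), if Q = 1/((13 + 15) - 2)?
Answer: -85/26 ≈ -3.2692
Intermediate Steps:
Q = 1/26 (Q = 1/(28 - 2) = 1/26 ≈ 0.038462)
Q*(-85) = (1/26)*(-85) = -85/26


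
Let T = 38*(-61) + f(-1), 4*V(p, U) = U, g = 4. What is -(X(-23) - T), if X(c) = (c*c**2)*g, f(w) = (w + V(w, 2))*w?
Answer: 92701/2 ≈ 46351.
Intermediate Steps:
V(p, U) = U/4
f(w) = w*(1/2 + w) (f(w) = (w + (1/4)*2)*w = (w + 1/2)*w = (1/2 + w)*w = w*(1/2 + w))
T = -4635/2 (T = 38*(-61) - (1/2 - 1) = -2318 - 1*(-1/2) = -2318 + 1/2 = -4635/2 ≈ -2317.5)
X(c) = 4*c**3 (X(c) = (c*c**2)*4 = c**3*4 = 4*c**3)
-(X(-23) - T) = -(4*(-23)**3 - 1*(-4635/2)) = -(4*(-12167) + 4635/2) = -(-48668 + 4635/2) = -1*(-92701/2) = 92701/2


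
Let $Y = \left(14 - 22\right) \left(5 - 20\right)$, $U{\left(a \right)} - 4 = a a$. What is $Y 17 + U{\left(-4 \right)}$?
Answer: $2060$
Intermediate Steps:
$U{\left(a \right)} = 4 + a^{2}$ ($U{\left(a \right)} = 4 + a a = 4 + a^{2}$)
$Y = 120$ ($Y = \left(-8\right) \left(-15\right) = 120$)
$Y 17 + U{\left(-4 \right)} = 120 \cdot 17 + \left(4 + \left(-4\right)^{2}\right) = 2040 + \left(4 + 16\right) = 2040 + 20 = 2060$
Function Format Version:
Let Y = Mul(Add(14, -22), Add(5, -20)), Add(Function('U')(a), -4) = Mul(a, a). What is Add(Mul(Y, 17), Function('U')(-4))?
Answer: 2060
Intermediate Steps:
Function('U')(a) = Add(4, Pow(a, 2)) (Function('U')(a) = Add(4, Mul(a, a)) = Add(4, Pow(a, 2)))
Y = 120 (Y = Mul(-8, -15) = 120)
Add(Mul(Y, 17), Function('U')(-4)) = Add(Mul(120, 17), Add(4, Pow(-4, 2))) = Add(2040, Add(4, 16)) = Add(2040, 20) = 2060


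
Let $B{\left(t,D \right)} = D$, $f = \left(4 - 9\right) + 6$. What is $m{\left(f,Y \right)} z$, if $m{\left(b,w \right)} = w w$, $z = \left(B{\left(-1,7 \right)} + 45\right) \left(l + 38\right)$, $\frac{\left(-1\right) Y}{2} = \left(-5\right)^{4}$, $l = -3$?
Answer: $2843750000$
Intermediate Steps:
$f = 1$ ($f = -5 + 6 = 1$)
$Y = -1250$ ($Y = - 2 \left(-5\right)^{4} = \left(-2\right) 625 = -1250$)
$z = 1820$ ($z = \left(7 + 45\right) \left(-3 + 38\right) = 52 \cdot 35 = 1820$)
$m{\left(b,w \right)} = w^{2}$
$m{\left(f,Y \right)} z = \left(-1250\right)^{2} \cdot 1820 = 1562500 \cdot 1820 = 2843750000$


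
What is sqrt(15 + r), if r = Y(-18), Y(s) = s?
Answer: I*sqrt(3) ≈ 1.732*I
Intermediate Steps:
r = -18
sqrt(15 + r) = sqrt(15 - 18) = sqrt(-3) = I*sqrt(3)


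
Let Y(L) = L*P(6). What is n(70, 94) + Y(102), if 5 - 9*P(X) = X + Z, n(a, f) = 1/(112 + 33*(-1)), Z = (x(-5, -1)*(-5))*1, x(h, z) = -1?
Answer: -5371/79 ≈ -67.987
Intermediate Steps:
Z = 5 (Z = -1*(-5)*1 = 5*1 = 5)
n(a, f) = 1/79 (n(a, f) = 1/(112 - 33) = 1/79)
P(X) = -X/9 (P(X) = 5/9 - (X + 5)/9 = 5/9 - (5 + X)/9 = 5/9 + (-5/9 - X/9) = -X/9)
Y(L) = -2*L/3 (Y(L) = L*(-⅑*6) = L*(-⅔) = -2*L/3)
n(70, 94) + Y(102) = 1/79 - ⅔*102 = 1/79 - 68 = -5371/79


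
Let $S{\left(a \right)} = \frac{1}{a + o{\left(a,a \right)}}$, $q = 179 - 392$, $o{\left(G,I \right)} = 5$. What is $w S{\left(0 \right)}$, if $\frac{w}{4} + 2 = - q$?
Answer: $\frac{844}{5} \approx 168.8$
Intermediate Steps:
$q = -213$
$S{\left(a \right)} = \frac{1}{5 + a}$ ($S{\left(a \right)} = \frac{1}{a + 5} = \frac{1}{5 + a}$)
$w = 844$ ($w = -8 + 4 \left(\left(-1\right) \left(-213\right)\right) = -8 + 4 \cdot 213 = -8 + 852 = 844$)
$w S{\left(0 \right)} = \frac{844}{5 + 0} = \frac{844}{5}$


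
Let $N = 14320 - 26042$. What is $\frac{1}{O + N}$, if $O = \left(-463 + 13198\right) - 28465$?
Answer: $- \frac{1}{27452} \approx -3.6427 \cdot 10^{-5}$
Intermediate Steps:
$N = -11722$ ($N = 14320 - 26042 = -11722$)
$O = -15730$ ($O = 12735 - 28465 = -15730$)
$\frac{1}{O + N} = \frac{1}{-15730 - 11722} = \frac{1}{-27452} = - \frac{1}{27452}$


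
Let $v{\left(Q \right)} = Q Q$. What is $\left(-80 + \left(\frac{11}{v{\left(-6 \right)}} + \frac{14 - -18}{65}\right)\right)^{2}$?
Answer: $\frac{34348320889}{5475600} \approx 6273.0$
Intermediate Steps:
$v{\left(Q \right)} = Q^{2}$
$\left(-80 + \left(\frac{11}{v{\left(-6 \right)}} + \frac{14 - -18}{65}\right)\right)^{2} = \left(-80 + \left(\frac{11}{\left(-6\right)^{2}} + \frac{14 - -18}{65}\right)\right)^{2} = \left(-80 + \left(\frac{11}{36} + \left(14 + 18\right) \frac{1}{65}\right)\right)^{2} = \left(-80 + \left(11 \cdot \frac{1}{36} + 32 \cdot \frac{1}{65}\right)\right)^{2} = \left(-80 + \left(\frac{11}{36} + \frac{32}{65}\right)\right)^{2} = \left(-80 + \frac{1867}{2340}\right)^{2} = \left(- \frac{185333}{2340}\right)^{2} = \frac{34348320889}{5475600}$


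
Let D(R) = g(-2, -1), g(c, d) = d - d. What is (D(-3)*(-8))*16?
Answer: 0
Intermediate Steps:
g(c, d) = 0
D(R) = 0
(D(-3)*(-8))*16 = (0*(-8))*16 = 0*16 = 0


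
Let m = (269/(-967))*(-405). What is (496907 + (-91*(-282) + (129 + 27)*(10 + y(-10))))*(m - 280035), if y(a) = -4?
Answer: -141704898574500/967 ≈ -1.4654e+11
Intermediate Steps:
m = 108945/967 (m = (269*(-1/967))*(-405) = -269/967*(-405) = 108945/967 ≈ 112.66)
(496907 + (-91*(-282) + (129 + 27)*(10 + y(-10))))*(m - 280035) = (496907 + (-91*(-282) + (129 + 27)*(10 - 4)))*(108945/967 - 280035) = (496907 + (25662 + 156*6))*(-270684900/967) = (496907 + (25662 + 936))*(-270684900/967) = (496907 + 26598)*(-270684900/967) = 523505*(-270684900/967) = -141704898574500/967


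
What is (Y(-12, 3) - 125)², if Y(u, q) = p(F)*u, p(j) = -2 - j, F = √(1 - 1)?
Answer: 10201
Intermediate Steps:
F = 0 (F = √0 = 0)
Y(u, q) = -2*u (Y(u, q) = (-2 - 1*0)*u = (-2 + 0)*u = -2*u)
(Y(-12, 3) - 125)² = (-2*(-12) - 125)² = (24 - 125)² = (-101)² = 10201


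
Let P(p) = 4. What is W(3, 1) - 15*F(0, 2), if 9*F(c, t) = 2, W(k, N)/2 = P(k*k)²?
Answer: 86/3 ≈ 28.667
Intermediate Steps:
W(k, N) = 32 (W(k, N) = 2*4² = 2*16 = 32)
F(c, t) = 2/9 (F(c, t) = (⅑)*2 = 2/9)
W(3, 1) - 15*F(0, 2) = 32 - 15*2/9 = 32 - 10/3 = 86/3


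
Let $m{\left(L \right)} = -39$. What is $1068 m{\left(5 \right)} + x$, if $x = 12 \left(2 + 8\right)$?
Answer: $-41532$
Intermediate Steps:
$x = 120$ ($x = 12 \cdot 10 = 120$)
$1068 m{\left(5 \right)} + x = 1068 \left(-39\right) + 120 = -41652 + 120 = -41532$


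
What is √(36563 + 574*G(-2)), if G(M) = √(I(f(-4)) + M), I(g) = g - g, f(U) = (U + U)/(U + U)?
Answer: √(36563 + 574*I*√2) ≈ 191.23 + 2.123*I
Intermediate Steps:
f(U) = 1 (f(U) = (2*U)/((2*U)) = (2*U)*(1/(2*U)) = 1)
I(g) = 0
G(M) = √M (G(M) = √(0 + M) = √M)
√(36563 + 574*G(-2)) = √(36563 + 574*√(-2)) = √(36563 + 574*(I*√2)) = √(36563 + 574*I*√2)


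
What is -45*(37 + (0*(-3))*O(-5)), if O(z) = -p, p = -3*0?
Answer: -1665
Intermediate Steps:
p = 0
O(z) = 0 (O(z) = -1*0 = 0)
-45*(37 + (0*(-3))*O(-5)) = -45*(37 + (0*(-3))*0) = -45*(37 + 0*0) = -45*(37 + 0) = -45*37 = -1665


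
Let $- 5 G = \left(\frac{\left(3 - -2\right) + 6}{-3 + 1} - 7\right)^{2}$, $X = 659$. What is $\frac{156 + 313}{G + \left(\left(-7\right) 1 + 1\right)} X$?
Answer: $- \frac{1236284}{149} \approx -8297.2$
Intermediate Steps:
$G = - \frac{125}{4}$ ($G = - \frac{\left(\frac{\left(3 - -2\right) + 6}{-3 + 1} - 7\right)^{2}}{5} = - \frac{\left(\frac{\left(3 + 2\right) + 6}{-2} - 7\right)^{2}}{5} = - \frac{\left(\left(5 + 6\right) \left(- \frac{1}{2}\right) - 7\right)^{2}}{5} = - \frac{\left(11 \left(- \frac{1}{2}\right) - 7\right)^{2}}{5} = - \frac{\left(- \frac{11}{2} - 7\right)^{2}}{5} = - \frac{\left(- \frac{25}{2}\right)^{2}}{5} = \left(- \frac{1}{5}\right) \frac{625}{4} = - \frac{125}{4} \approx -31.25$)
$\frac{156 + 313}{G + \left(\left(-7\right) 1 + 1\right)} X = \frac{156 + 313}{- \frac{125}{4} + \left(\left(-7\right) 1 + 1\right)} 659 = \frac{469}{- \frac{125}{4} + \left(-7 + 1\right)} 659 = \frac{469}{- \frac{125}{4} - 6} \cdot 659 = \frac{469}{- \frac{149}{4}} \cdot 659 = 469 \left(- \frac{4}{149}\right) 659 = \left(- \frac{1876}{149}\right) 659 = - \frac{1236284}{149}$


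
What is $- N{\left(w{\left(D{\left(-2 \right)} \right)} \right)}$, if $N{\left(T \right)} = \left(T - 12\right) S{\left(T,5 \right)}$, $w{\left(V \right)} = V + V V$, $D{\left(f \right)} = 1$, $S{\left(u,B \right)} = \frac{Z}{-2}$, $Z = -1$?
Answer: $5$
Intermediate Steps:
$S{\left(u,B \right)} = \frac{1}{2}$ ($S{\left(u,B \right)} = - \frac{1}{-2} = \left(-1\right) \left(- \frac{1}{2}\right) = \frac{1}{2}$)
$w{\left(V \right)} = V + V^{2}$
$N{\left(T \right)} = -6 + \frac{T}{2}$ ($N{\left(T \right)} = \left(T - 12\right) \frac{1}{2} = \left(-12 + T\right) \frac{1}{2} = -6 + \frac{T}{2}$)
$- N{\left(w{\left(D{\left(-2 \right)} \right)} \right)} = - (-6 + \frac{1 \left(1 + 1\right)}{2}) = - (-6 + \frac{1 \cdot 2}{2}) = - (-6 + \frac{1}{2} \cdot 2) = - (-6 + 1) = \left(-1\right) \left(-5\right) = 5$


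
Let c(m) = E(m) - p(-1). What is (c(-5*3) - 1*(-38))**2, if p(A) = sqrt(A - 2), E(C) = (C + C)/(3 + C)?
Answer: 6549/4 - 81*I*sqrt(3) ≈ 1637.3 - 140.3*I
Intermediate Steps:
E(C) = 2*C/(3 + C) (E(C) = (2*C)/(3 + C) = 2*C/(3 + C))
p(A) = sqrt(-2 + A)
c(m) = -I*sqrt(3) + 2*m/(3 + m) (c(m) = 2*m/(3 + m) - sqrt(-2 - 1) = 2*m/(3 + m) - sqrt(-3) = 2*m/(3 + m) - I*sqrt(3) = -I*sqrt(3) + 2*m/(3 + m))
(c(-5*3) - 1*(-38))**2 = ((2*(-5*3) - I*sqrt(3)*(3 - 5*3))/(3 - 5*3) - 1*(-38))**2 = ((2*(-15) - I*sqrt(3)*(3 - 15))/(3 - 15) + 38)**2 = ((-30 - 1*I*sqrt(3)*(-12))/(-12) + 38)**2 = (-(-30 + 12*I*sqrt(3))/12 + 38)**2 = ((5/2 - I*sqrt(3)) + 38)**2 = (81/2 - I*sqrt(3))**2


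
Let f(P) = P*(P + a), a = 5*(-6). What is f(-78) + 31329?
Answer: 39753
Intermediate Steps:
a = -30
f(P) = P*(-30 + P) (f(P) = P*(P - 30) = P*(-30 + P))
f(-78) + 31329 = -78*(-30 - 78) + 31329 = -78*(-108) + 31329 = 8424 + 31329 = 39753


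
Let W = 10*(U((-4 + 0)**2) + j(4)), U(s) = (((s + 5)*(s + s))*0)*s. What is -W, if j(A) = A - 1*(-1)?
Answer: -50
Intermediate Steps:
j(A) = 1 + A (j(A) = A + 1 = 1 + A)
U(s) = 0 (U(s) = (((5 + s)*(2*s))*0)*s = ((2*s*(5 + s))*0)*s = 0*s = 0)
W = 50 (W = 10*(0 + (1 + 4)) = 10*(0 + 5) = 10*5 = 50)
-W = -1*50 = -50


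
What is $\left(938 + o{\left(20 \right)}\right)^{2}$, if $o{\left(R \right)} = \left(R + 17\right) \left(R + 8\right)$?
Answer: $3896676$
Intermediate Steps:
$o{\left(R \right)} = \left(8 + R\right) \left(17 + R\right)$ ($o{\left(R \right)} = \left(17 + R\right) \left(8 + R\right) = \left(8 + R\right) \left(17 + R\right)$)
$\left(938 + o{\left(20 \right)}\right)^{2} = \left(938 + \left(136 + 20^{2} + 25 \cdot 20\right)\right)^{2} = \left(938 + \left(136 + 400 + 500\right)\right)^{2} = \left(938 + 1036\right)^{2} = 1974^{2} = 3896676$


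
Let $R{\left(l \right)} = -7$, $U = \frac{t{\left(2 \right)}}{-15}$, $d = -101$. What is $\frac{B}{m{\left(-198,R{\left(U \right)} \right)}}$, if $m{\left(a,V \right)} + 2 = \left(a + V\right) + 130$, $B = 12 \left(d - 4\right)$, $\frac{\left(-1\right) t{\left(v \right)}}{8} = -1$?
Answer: $\frac{180}{11} \approx 16.364$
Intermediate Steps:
$t{\left(v \right)} = 8$ ($t{\left(v \right)} = \left(-8\right) \left(-1\right) = 8$)
$U = - \frac{8}{15}$ ($U = \frac{8}{-15} = 8 \left(- \frac{1}{15}\right) = - \frac{8}{15} \approx -0.53333$)
$B = -1260$ ($B = 12 \left(-101 - 4\right) = 12 \left(-105\right) = -1260$)
$m{\left(a,V \right)} = 128 + V + a$ ($m{\left(a,V \right)} = -2 + \left(\left(a + V\right) + 130\right) = -2 + \left(\left(V + a\right) + 130\right) = -2 + \left(130 + V + a\right) = 128 + V + a$)
$\frac{B}{m{\left(-198,R{\left(U \right)} \right)}} = - \frac{1260}{128 - 7 - 198} = - \frac{1260}{-77} = \left(-1260\right) \left(- \frac{1}{77}\right) = \frac{180}{11}$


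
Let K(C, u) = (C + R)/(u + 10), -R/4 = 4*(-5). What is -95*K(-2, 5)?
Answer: -494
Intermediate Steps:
R = 80 (R = -16*(-5) = -4*(-20) = 80)
K(C, u) = (80 + C)/(10 + u) (K(C, u) = (C + 80)/(u + 10) = (80 + C)/(10 + u))
-95*K(-2, 5) = -95*(80 - 2)/(10 + 5) = -95*78/15 = -19*78/3 = -95*26/5 = -494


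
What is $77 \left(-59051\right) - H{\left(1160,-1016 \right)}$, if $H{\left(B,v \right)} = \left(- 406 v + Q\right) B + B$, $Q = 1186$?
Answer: $-484419207$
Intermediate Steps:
$H{\left(B,v \right)} = B + B \left(1186 - 406 v\right)$ ($H{\left(B,v \right)} = \left(- 406 v + 1186\right) B + B = \left(1186 - 406 v\right) B + B = B \left(1186 - 406 v\right) + B = B + B \left(1186 - 406 v\right)$)
$77 \left(-59051\right) - H{\left(1160,-1016 \right)} = 77 \left(-59051\right) - 1160 \left(1187 - -412496\right) = -4546927 - 1160 \left(1187 + 412496\right) = -4546927 - 1160 \cdot 413683 = -4546927 - 479872280 = -484419207$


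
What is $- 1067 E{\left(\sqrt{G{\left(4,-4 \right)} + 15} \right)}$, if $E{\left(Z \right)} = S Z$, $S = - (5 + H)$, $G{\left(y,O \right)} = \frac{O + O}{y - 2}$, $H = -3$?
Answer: $2134 \sqrt{11} \approx 7077.7$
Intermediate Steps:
$G{\left(y,O \right)} = \frac{2 O}{-2 + y}$
$S = -2$ ($S = - (5 - 3) = \left(-1\right) 2 = -2$)
$E{\left(Z \right)} = - 2 Z$
$- 1067 E{\left(\sqrt{G{\left(4,-4 \right)} + 15} \right)} = - 1067 \left(- 2 \sqrt{2 \left(-4\right) \frac{1}{-2 + 4} + 15}\right) = - 1067 \left(- 2 \sqrt{2 \left(-4\right) \frac{1}{2} + 15}\right) = - 1067 \left(- 2 \sqrt{-4 + 15}\right) = - 1067 \left(- 2 \sqrt{11}\right) = 2134 \sqrt{11}$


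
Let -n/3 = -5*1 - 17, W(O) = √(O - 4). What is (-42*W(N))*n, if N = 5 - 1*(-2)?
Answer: -2772*√3 ≈ -4801.2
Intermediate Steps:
N = 7 (N = 5 + 2 = 7)
W(O) = √(-4 + O)
n = 66 (n = -3*(-5*1 - 17) = -3*(-5 - 17) = -3*(-22) = 66)
(-42*W(N))*n = -42*√(-4 + 7)*66 = -42*√3*66 = -2772*√3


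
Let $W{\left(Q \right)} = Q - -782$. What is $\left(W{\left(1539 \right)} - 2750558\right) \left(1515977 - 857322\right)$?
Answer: $-1810140041235$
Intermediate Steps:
$W{\left(Q \right)} = 782 + Q$ ($W{\left(Q \right)} = Q + 782 = 782 + Q$)
$\left(W{\left(1539 \right)} - 2750558\right) \left(1515977 - 857322\right) = \left(\left(782 + 1539\right) - 2750558\right) \left(1515977 - 857322\right) = \left(2321 - 2750558\right) 658655 = \left(-2748237\right) 658655 = -1810140041235$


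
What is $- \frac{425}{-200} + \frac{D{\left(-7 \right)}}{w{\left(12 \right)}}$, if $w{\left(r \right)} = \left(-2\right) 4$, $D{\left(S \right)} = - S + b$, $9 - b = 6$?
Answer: $\frac{7}{8} \approx 0.875$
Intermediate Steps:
$b = 3$ ($b = 9 - 6 = 3$)
$D{\left(S \right)} = 3 - S$ ($D{\left(S \right)} = - S + 3 = 3 - S$)
$w{\left(r \right)} = -8$
$- \frac{425}{-200} + \frac{D{\left(-7 \right)}}{w{\left(12 \right)}} = - \frac{425}{-200} + \frac{3 - -7}{-8} = \left(-425\right) \left(- \frac{1}{200}\right) + \left(3 + 7\right) \left(- \frac{1}{8}\right) = \frac{17}{8} + 10 \left(- \frac{1}{8}\right) = \frac{17}{8} - \frac{5}{4} = \frac{7}{8}$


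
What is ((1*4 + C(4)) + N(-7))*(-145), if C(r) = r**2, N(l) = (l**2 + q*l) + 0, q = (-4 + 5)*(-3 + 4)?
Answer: -8990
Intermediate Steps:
q = 1 (q = 1*1 = 1)
N(l) = l + l**2 (N(l) = (l**2 + 1*l) + 0 = (l**2 + l) + 0 = (l + l**2) + 0 = l + l**2)
((1*4 + C(4)) + N(-7))*(-145) = ((1*4 + 4**2) - 7*(1 - 7))*(-145) = ((4 + 16) - 7*(-6))*(-145) = (20 + 42)*(-145) = 62*(-145) = -8990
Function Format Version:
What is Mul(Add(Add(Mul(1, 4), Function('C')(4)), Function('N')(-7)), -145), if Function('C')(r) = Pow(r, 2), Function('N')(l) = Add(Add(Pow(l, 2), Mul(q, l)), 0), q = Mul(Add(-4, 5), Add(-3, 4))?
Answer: -8990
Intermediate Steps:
q = 1 (q = Mul(1, 1) = 1)
Function('N')(l) = Add(l, Pow(l, 2)) (Function('N')(l) = Add(Add(Pow(l, 2), Mul(1, l)), 0) = Add(Add(Pow(l, 2), l), 0) = Add(Add(l, Pow(l, 2)), 0) = Add(l, Pow(l, 2)))
Mul(Add(Add(Mul(1, 4), Function('C')(4)), Function('N')(-7)), -145) = Mul(Add(Add(Mul(1, 4), Pow(4, 2)), Mul(-7, Add(1, -7))), -145) = Mul(Add(Add(4, 16), Mul(-7, -6)), -145) = Mul(Add(20, 42), -145) = Mul(62, -145) = -8990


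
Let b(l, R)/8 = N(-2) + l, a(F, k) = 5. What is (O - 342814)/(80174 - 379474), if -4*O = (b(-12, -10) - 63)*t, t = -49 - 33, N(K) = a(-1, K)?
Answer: 9459/8200 ≈ 1.1535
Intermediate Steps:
N(K) = 5
b(l, R) = 40 + 8*l (b(l, R) = 8*(5 + l) = 40 + 8*l)
t = -82
O = -4879/2 (O = -((40 + 8*(-12)) - 63)*(-82)/4 = -((40 - 96) - 63)*(-82)/4 = -(-56 - 63)*(-82)/4 = -(-119)*(-82)/4 = -¼*9758 = -4879/2 ≈ -2439.5)
(O - 342814)/(80174 - 379474) = (-4879/2 - 342814)/(80174 - 379474) = -690507/2/(-299300) = -690507/2*(-1/299300) = 9459/8200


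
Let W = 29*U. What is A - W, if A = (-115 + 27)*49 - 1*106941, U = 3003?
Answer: -198340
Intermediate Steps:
W = 87087 (W = 29*3003 = 87087)
A = -111253 (A = -88*49 - 106941 = -4312 - 106941 = -111253)
A - W = -111253 - 1*87087 = -111253 - 87087 = -198340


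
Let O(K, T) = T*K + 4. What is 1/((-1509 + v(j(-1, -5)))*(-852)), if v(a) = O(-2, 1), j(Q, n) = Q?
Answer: 1/1283964 ≈ 7.7884e-7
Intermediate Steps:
O(K, T) = 4 + K*T (O(K, T) = K*T + 4 = 4 + K*T)
v(a) = 2 (v(a) = 4 - 2*1 = 4 - 2 = 2)
1/((-1509 + v(j(-1, -5)))*(-852)) = 1/((-1509 + 2)*(-852)) = 1/(-1507*(-852)) = 1/1283964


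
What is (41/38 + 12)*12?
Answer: 2982/19 ≈ 156.95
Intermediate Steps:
(41/38 + 12)*12 = (497/38)*12 = 2982/19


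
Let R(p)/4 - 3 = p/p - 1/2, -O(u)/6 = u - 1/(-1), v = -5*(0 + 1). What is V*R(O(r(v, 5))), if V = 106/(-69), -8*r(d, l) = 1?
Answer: -1484/69 ≈ -21.507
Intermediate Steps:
v = -5 (v = -5*1 = -5)
r(d, l) = -⅛ (r(d, l) = -⅛*1 = -⅛)
O(u) = -6 - 6*u (O(u) = -6*(u - 1/(-1)) = -6*(u - 1*(-1)) = -6*(u + 1) = -6*(1 + u) = -6 - 6*u)
R(p) = 14 (R(p) = 12 + 4*(p/p - 1/2) = 12 + 4*(1 - 1*½) = 12 + 4*(1 - ½) = 12 + 4*(½) = 12 + 2 = 14)
V = -106/69 (V = 106*(-1/69) = -106/69 ≈ -1.5362)
V*R(O(r(v, 5))) = -106/69*14 = -1484/69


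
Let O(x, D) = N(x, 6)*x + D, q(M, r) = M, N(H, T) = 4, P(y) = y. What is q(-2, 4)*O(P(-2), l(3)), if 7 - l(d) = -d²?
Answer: -16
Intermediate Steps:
l(d) = 7 + d² (l(d) = 7 - (-1)*d² = 7 + d²)
O(x, D) = D + 4*x (O(x, D) = 4*x + D = D + 4*x)
q(-2, 4)*O(P(-2), l(3)) = -2*((7 + 3²) + 4*(-2)) = -2*((7 + 9) - 8) = -2*(16 - 8) = -2*8 = -16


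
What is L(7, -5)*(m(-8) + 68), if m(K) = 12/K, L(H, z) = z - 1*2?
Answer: -931/2 ≈ -465.50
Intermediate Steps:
L(H, z) = -2 + z (L(H, z) = z - 2 = -2 + z)
L(7, -5)*(m(-8) + 68) = (-2 - 5)*(12/(-8) + 68) = -7*(12*(-⅛) + 68) = -7*(-3/2 + 68) = -7*133/2 = -931/2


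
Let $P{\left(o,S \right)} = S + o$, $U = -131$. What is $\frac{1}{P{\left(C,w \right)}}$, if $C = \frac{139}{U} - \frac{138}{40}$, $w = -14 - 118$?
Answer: $- \frac{2620}{357659} \approx -0.0073254$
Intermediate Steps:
$w = -132$ ($w = -14 - 118 = -132$)
$C = - \frac{11819}{2620}$ ($C = \frac{139}{-131} - \frac{138}{40} = 139 \left(- \frac{1}{131}\right) - \frac{69}{20} = - \frac{139}{131} - \frac{69}{20} = - \frac{11819}{2620} \approx -4.5111$)
$\frac{1}{P{\left(C,w \right)}} = \frac{1}{-132 - \frac{11819}{2620}} = \frac{1}{- \frac{357659}{2620}} = - \frac{2620}{357659}$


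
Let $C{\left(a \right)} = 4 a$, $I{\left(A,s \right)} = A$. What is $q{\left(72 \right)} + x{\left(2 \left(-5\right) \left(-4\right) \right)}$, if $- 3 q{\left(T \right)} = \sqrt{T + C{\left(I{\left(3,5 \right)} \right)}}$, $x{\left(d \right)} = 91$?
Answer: $91 - \frac{2 \sqrt{21}}{3} \approx 87.945$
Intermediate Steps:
$q{\left(T \right)} = - \frac{\sqrt{12 + T}}{3}$ ($q{\left(T \right)} = - \frac{\sqrt{T + 4 \cdot 3}}{3} = - \frac{\sqrt{T + 12}}{3} = - \frac{\sqrt{12 + T}}{3}$)
$q{\left(72 \right)} + x{\left(2 \left(-5\right) \left(-4\right) \right)} = - \frac{\sqrt{12 + 72}}{3} + 91 = - \frac{\sqrt{84}}{3} + 91 = - \frac{2 \sqrt{21}}{3} + 91 = 91 - \frac{2 \sqrt{21}}{3}$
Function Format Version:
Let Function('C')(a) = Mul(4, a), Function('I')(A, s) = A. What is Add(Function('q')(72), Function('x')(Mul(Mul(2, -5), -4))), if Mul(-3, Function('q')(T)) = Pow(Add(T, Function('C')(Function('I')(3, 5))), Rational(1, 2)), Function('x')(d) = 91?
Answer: Add(91, Mul(Rational(-2, 3), Pow(21, Rational(1, 2)))) ≈ 87.945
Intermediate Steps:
Function('q')(T) = Mul(Rational(-1, 3), Pow(Add(12, T), Rational(1, 2))) (Function('q')(T) = Mul(Rational(-1, 3), Pow(Add(T, Mul(4, 3)), Rational(1, 2))) = Mul(Rational(-1, 3), Pow(Add(T, 12), Rational(1, 2))) = Mul(Rational(-1, 3), Pow(Add(12, T), Rational(1, 2))))
Add(Function('q')(72), Function('x')(Mul(Mul(2, -5), -4))) = Add(Mul(Rational(-1, 3), Pow(Add(12, 72), Rational(1, 2))), 91) = Add(Mul(Rational(-1, 3), Pow(84, Rational(1, 2))), 91) = Add(Mul(Rational(-1, 3), Mul(2, Pow(21, Rational(1, 2)))), 91) = Add(Mul(Rational(-2, 3), Pow(21, Rational(1, 2))), 91) = Add(91, Mul(Rational(-2, 3), Pow(21, Rational(1, 2))))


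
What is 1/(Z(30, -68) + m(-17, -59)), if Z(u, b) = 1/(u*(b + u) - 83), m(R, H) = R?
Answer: -1223/20792 ≈ -0.058821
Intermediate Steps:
Z(u, b) = 1/(-83 + u*(b + u))
1/(Z(30, -68) + m(-17, -59)) = 1/(1/(-83 + 30**2 - 68*30) - 17) = 1/(1/(-83 + 900 - 2040) - 17) = 1/(1/(-1223) - 17) = 1/(-1/1223 - 17) = 1/(-20792/1223) = -1223/20792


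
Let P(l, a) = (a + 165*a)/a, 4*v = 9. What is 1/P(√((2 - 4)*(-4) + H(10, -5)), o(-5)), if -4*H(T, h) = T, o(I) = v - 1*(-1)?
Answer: 1/166 ≈ 0.0060241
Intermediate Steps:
v = 9/4 (v = (¼)*9 = 9/4 ≈ 2.2500)
o(I) = 13/4 (o(I) = 9/4 - 1*(-1) = 9/4 + 1 = 13/4)
H(T, h) = -T/4
P(l, a) = 166 (P(l, a) = (166*a)/a = 166)
1/P(√((2 - 4)*(-4) + H(10, -5)), o(-5)) = 1/166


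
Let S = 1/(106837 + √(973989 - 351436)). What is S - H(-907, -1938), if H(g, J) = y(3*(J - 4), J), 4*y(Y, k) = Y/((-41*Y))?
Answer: 2857760821/467954402656 - √622553/11413522016 ≈ 0.0061069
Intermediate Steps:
y(Y, k) = -1/164 (y(Y, k) = (Y/((-41*Y)))/4 = (Y*(-1/(41*Y)))/4 = (¼)*(-1/41) = -1/164)
H(g, J) = -1/164
S = 1/(106837 + √622553) ≈ 9.2914e-6
S - H(-907, -1938) = (106837/11413522016 - √622553/11413522016) - 1*(-1/164) = (106837/11413522016 - √622553/11413522016) + 1/164 = 2857760821/467954402656 - √622553/11413522016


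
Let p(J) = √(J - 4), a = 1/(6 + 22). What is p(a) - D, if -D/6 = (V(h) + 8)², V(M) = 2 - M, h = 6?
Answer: 96 + I*√777/14 ≈ 96.0 + 1.9911*I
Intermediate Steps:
a = 1/28 ≈ 0.035714
p(J) = √(-4 + J)
D = -96 (D = -6*((2 - 1*6) + 8)² = -6*((2 - 6) + 8)² = -6*(-4 + 8)² = -6*4² = -6*16 = -96)
p(a) - D = √(-4 + 1/28) - 1*(-96) = √(-111/28) + 96 = I*√777/14 + 96 = 96 + I*√777/14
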